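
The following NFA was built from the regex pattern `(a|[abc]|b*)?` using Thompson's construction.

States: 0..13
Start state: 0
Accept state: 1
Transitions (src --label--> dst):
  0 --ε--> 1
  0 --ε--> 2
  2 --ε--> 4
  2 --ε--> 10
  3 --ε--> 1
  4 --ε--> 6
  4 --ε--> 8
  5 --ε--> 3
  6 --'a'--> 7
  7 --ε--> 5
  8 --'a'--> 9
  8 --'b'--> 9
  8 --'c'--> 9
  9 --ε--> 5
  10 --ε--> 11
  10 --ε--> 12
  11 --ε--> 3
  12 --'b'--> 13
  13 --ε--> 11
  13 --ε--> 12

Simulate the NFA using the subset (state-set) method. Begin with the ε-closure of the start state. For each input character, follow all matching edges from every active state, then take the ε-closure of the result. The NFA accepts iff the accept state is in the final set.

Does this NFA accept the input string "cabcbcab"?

Answer: REJECT

Trace:
initial (ε-close {0}): {0,1,2,3,4,6,8,10,11,12}
'c' @ 1: {1,3,5,9}  ✓accept
'a' @ 2: {}  — no active states
rest 'bcbcab' ignored (set empty)
after full input: {}  (accept=1 not in)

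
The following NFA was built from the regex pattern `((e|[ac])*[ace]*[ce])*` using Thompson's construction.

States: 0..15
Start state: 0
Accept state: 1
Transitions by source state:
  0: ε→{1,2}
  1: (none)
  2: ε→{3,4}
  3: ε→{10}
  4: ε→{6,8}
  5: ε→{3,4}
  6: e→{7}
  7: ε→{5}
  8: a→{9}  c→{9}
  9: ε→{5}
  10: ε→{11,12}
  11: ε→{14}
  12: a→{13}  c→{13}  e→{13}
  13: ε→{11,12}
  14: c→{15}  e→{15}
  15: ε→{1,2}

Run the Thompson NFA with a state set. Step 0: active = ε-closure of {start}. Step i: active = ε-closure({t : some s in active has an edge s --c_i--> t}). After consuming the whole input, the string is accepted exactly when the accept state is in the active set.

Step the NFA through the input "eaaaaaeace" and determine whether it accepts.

start: ε-closure({0}) = {0,1,2,3,4,6,8,10,11,12,14}
'e' @ 1: {1,2,3,4,5,6,7,8,10,11,12,13,14,15}  ✓accept
'a' @ 2: {3,4,5,6,8,9,10,11,12,13,14}
'a' @ 3: {3,4,5,6,8,9,10,11,12,13,14}
'a' @ 4: {3,4,5,6,8,9,10,11,12,13,14}
'a' @ 5: {3,4,5,6,8,9,10,11,12,13,14}
'a' @ 6: {3,4,5,6,8,9,10,11,12,13,14}
'e' @ 7: {1,2,3,4,5,6,7,8,10,11,12,13,14,15}  ✓accept
'a' @ 8: {3,4,5,6,8,9,10,11,12,13,14}
'c' @ 9: {1,2,3,4,5,6,8,9,10,11,12,13,14,15}  ✓accept
'e' @ 10: {1,2,3,4,5,6,7,8,10,11,12,13,14,15}  ✓accept
after full input: {1,2,3,4,5,6,7,8,10,11,12,13,14,15}  (accept=1 in)

Answer: ACCEPT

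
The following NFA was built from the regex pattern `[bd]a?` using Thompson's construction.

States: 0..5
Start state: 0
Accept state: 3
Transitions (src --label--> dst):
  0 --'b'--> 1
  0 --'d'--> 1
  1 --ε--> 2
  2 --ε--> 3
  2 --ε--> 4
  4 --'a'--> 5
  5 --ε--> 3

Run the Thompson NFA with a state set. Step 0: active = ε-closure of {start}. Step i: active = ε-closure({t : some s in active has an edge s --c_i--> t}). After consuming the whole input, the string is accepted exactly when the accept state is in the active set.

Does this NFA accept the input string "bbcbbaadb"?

start: ε-closure({0}) = {0}
'b' @ 1: {1,2,3,4}  ✓accept
'b' @ 2: {}  — state set empty
rest 'cbbaadb' ignored (set empty)
end set {} — state 3 not in

Answer: REJECT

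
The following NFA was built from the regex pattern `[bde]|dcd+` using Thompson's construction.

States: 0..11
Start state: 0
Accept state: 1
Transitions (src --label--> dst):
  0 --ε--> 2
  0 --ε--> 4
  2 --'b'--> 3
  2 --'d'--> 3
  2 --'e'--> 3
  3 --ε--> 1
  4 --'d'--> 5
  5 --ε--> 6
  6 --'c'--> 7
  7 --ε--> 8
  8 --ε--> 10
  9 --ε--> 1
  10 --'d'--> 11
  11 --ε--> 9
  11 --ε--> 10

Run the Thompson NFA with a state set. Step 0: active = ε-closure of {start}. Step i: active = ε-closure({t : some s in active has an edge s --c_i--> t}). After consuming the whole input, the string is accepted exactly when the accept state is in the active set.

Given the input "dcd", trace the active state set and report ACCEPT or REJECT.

S₀ = ε-closure({0}) = {0,2,4}
'd' @ 1: {1,3,5,6}  ✓accept
'c' @ 2: {7,8,10}
'd' @ 3: {1,9,10,11}  ✓accept
final: {1,9,10,11}; accept 1 in set

Answer: ACCEPT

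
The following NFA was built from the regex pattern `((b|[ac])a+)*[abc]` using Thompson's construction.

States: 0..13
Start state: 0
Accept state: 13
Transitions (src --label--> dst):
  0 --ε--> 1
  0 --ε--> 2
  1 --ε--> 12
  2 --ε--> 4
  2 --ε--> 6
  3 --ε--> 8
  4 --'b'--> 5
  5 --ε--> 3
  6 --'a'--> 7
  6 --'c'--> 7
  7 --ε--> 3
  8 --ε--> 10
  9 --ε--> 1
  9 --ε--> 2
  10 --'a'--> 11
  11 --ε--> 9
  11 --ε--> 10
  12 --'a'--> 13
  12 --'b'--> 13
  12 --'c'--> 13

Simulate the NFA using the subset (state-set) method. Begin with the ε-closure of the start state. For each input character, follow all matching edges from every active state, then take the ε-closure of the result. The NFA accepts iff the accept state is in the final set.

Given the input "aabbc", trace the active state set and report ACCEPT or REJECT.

Answer: REJECT

Trace:
start: ε-closure({0}) = {0,1,2,4,6,12}
'a' @ 1: {3,7,8,10,13}  (accept∈set)
'a' @ 2: {1,2,4,6,9,10,11,12}
'b' @ 3: {3,5,8,10,13}  (accept∈set)
'b' @ 4: {}  — dead — no transitions
rest 'c' ignored (set empty)
after full input: {}  (accept=13 not in)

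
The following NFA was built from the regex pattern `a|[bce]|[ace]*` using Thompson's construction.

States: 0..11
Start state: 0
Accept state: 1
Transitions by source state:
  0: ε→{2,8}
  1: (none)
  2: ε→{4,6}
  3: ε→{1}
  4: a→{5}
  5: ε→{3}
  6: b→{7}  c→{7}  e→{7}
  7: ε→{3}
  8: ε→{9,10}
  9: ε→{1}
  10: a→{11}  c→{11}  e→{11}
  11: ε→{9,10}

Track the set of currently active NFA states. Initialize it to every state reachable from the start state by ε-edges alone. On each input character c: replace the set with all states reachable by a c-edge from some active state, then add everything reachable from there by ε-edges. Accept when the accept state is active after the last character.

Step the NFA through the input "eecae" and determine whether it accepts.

Answer: ACCEPT

Steps:
S₀ = ε-closure({0}) = {0,1,2,4,6,8,9,10}
'e' @ 1: {1,3,7,9,10,11}  [accepting]
'e' @ 2: {1,9,10,11}  [accepting]
'c' @ 3: {1,9,10,11}  [accepting]
'a' @ 4: {1,9,10,11}  [accepting]
'e' @ 5: {1,9,10,11}  [accepting]
after full input: {1,9,10,11}  (accept=1 in)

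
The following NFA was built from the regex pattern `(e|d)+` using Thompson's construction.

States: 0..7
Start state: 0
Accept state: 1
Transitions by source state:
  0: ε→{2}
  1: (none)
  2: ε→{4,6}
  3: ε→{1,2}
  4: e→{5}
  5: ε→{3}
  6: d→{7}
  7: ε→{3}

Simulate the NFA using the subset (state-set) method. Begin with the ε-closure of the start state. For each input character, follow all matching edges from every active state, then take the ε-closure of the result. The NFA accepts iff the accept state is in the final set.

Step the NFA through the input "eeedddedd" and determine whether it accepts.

Answer: ACCEPT

Steps:
start: ε-closure({0}) = {0,2,4,6}
'e' @ 1: {1,2,3,4,5,6}  [accepting]
'e' @ 2: {1,2,3,4,5,6}  [accepting]
'e' @ 3: {1,2,3,4,5,6}  [accepting]
'd' @ 4: {1,2,3,4,6,7}  [accepting]
'd' @ 5: {1,2,3,4,6,7}  [accepting]
'd' @ 6: {1,2,3,4,6,7}  [accepting]
'e' @ 7: {1,2,3,4,5,6}  [accepting]
'd' @ 8: {1,2,3,4,6,7}  [accepting]
'd' @ 9: {1,2,3,4,6,7}  [accepting]
final: {1,2,3,4,6,7}; accept 1 in set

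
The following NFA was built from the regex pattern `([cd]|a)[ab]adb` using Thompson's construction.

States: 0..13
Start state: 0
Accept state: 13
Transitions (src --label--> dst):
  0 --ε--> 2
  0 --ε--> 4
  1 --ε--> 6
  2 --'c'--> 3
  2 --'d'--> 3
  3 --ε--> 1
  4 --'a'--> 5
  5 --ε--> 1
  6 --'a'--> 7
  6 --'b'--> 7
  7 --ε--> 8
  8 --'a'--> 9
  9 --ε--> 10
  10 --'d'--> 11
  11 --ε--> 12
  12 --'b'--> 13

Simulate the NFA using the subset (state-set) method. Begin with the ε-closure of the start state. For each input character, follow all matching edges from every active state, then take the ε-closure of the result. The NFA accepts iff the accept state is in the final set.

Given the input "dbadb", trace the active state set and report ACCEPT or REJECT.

Answer: ACCEPT

Trace:
S₀ = ε-closure({0}) = {0,2,4}
'd' @ 1: {1,3,6}
'b' @ 2: {7,8}
'a' @ 3: {9,10}
'd' @ 4: {11,12}
'b' @ 5: {13}  (accept∈set)
after full input: {13}  (accept=13 in)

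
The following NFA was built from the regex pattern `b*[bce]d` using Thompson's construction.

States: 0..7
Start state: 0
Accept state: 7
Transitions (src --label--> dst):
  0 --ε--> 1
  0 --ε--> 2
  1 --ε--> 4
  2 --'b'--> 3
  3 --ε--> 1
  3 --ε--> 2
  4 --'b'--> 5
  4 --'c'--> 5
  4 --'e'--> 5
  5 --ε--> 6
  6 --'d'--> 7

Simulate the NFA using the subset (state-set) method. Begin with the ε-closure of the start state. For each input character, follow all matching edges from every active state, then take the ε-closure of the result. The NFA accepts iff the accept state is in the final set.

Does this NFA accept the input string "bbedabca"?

start: ε-closure({0}) = {0,1,2,4}
'b' @ 1: {1,2,3,4,5,6}
'b' @ 2: {1,2,3,4,5,6}
'e' @ 3: {5,6}
'd' @ 4: {7}  [accepting]
'a' @ 5: {}  — no active states
rest 'bca' ignored (set empty)
final: {}; accept 7 not in set

Answer: REJECT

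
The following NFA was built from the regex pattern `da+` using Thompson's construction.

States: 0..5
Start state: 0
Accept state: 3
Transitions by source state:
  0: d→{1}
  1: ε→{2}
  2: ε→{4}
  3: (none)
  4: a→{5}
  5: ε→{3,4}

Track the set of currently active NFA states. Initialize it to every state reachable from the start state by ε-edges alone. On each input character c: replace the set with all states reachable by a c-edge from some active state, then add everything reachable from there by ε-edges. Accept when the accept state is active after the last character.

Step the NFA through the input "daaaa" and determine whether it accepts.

Answer: ACCEPT

Derivation:
start: ε-closure({0}) = {0}
'd' @ 1: {1,2,4}
'a' @ 2: {3,4,5}  ✓accept
'a' @ 3: {3,4,5}  ✓accept
'a' @ 4: {3,4,5}  ✓accept
'a' @ 5: {3,4,5}  ✓accept
after full input: {3,4,5}  (accept=3 in)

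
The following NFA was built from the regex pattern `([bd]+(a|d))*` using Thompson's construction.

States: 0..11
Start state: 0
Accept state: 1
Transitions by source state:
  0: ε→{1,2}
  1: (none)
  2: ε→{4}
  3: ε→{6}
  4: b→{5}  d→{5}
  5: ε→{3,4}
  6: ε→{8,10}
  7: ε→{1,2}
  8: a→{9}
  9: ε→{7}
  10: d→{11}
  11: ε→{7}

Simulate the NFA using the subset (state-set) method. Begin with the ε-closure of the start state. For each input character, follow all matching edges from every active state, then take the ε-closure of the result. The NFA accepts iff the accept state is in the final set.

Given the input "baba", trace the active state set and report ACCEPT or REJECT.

initial (ε-close {0}): {0,1,2,4}
'b' @ 1: {3,4,5,6,8,10}
'a' @ 2: {1,2,4,7,9}  [accepting]
'b' @ 3: {3,4,5,6,8,10}
'a' @ 4: {1,2,4,7,9}  [accepting]
final: {1,2,4,7,9}; accept 1 in set

Answer: ACCEPT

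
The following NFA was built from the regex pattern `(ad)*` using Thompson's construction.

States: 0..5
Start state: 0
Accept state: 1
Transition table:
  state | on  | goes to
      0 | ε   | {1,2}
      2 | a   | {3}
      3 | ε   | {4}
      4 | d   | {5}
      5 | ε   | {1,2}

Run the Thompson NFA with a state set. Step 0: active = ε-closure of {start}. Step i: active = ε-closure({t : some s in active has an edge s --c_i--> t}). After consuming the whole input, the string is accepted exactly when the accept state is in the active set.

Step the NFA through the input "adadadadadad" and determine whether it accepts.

Answer: ACCEPT

Derivation:
initial (ε-close {0}): {0,1,2}
'a' @ 1: {3,4}
'd' @ 2: {1,2,5}  (accept∈set)
'a' @ 3: {3,4}
'd' @ 4: {1,2,5}  (accept∈set)
'a' @ 5: {3,4}
'd' @ 6: {1,2,5}  (accept∈set)
'a' @ 7: {3,4}
'd' @ 8: {1,2,5}  (accept∈set)
'a' @ 9: {3,4}
'd' @ 10: {1,2,5}  (accept∈set)
'a' @ 11: {3,4}
'd' @ 12: {1,2,5}  (accept∈set)
final: {1,2,5}; accept 1 in set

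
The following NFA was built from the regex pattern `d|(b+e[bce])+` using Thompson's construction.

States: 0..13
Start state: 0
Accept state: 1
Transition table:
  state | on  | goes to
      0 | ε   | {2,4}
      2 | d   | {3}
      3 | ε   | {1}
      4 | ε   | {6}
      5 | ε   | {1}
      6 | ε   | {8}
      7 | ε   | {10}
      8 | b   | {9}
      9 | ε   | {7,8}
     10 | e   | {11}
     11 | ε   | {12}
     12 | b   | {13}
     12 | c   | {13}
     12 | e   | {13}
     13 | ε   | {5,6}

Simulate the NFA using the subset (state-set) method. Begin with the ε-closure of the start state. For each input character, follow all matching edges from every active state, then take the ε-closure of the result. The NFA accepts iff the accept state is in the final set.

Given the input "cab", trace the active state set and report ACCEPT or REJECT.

S₀ = ε-closure({0}) = {0,2,4,6,8}
'c' @ 1: {}  — no active states
rest 'ab' ignored (set empty)
after full input: {}  (accept=1 not in)

Answer: REJECT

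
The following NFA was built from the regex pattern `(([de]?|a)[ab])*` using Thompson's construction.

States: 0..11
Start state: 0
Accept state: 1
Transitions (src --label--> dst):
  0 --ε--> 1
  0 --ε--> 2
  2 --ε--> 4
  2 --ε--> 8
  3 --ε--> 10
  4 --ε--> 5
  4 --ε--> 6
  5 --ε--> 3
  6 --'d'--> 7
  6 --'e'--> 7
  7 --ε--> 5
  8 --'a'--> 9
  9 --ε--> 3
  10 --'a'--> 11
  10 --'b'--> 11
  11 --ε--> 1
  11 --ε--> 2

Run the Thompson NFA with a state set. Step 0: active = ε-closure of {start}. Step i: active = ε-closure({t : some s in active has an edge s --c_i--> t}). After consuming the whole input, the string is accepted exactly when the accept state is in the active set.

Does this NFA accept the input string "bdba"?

S₀ = ε-closure({0}) = {0,1,2,3,4,5,6,8,10}
'b' @ 1: {1,2,3,4,5,6,8,10,11}  [accepting]
'd' @ 2: {3,5,7,10}
'b' @ 3: {1,2,3,4,5,6,8,10,11}  [accepting]
'a' @ 4: {1,2,3,4,5,6,8,9,10,11}  [accepting]
end set {1,2,3,4,5,6,8,9,10,11} — state 1 in

Answer: ACCEPT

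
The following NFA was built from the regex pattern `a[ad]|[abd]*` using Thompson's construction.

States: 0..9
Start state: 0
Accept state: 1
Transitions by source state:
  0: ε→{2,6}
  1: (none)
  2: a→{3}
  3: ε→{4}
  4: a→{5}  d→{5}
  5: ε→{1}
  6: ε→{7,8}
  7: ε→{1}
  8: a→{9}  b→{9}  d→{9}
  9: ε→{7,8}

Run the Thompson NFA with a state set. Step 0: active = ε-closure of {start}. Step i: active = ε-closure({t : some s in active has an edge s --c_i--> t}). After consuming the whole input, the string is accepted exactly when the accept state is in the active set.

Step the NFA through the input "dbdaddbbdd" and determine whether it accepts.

start: ε-closure({0}) = {0,1,2,6,7,8}
'd' @ 1: {1,7,8,9}  [accepting]
'b' @ 2: {1,7,8,9}  [accepting]
'd' @ 3: {1,7,8,9}  [accepting]
'a' @ 4: {1,7,8,9}  [accepting]
'd' @ 5: {1,7,8,9}  [accepting]
'd' @ 6: {1,7,8,9}  [accepting]
'b' @ 7: {1,7,8,9}  [accepting]
'b' @ 8: {1,7,8,9}  [accepting]
'd' @ 9: {1,7,8,9}  [accepting]
'd' @ 10: {1,7,8,9}  [accepting]
after full input: {1,7,8,9}  (accept=1 in)

Answer: ACCEPT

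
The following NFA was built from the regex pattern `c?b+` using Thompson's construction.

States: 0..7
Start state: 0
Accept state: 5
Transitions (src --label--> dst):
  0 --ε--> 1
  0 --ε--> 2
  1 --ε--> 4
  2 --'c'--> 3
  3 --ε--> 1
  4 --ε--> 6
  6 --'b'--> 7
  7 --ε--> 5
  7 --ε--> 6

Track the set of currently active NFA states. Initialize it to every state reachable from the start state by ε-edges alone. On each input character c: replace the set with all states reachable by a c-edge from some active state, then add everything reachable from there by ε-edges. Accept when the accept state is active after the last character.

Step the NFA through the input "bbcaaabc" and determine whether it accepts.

S₀ = ε-closure({0}) = {0,1,2,4,6}
'b' @ 1: {5,6,7}  [accepting]
'b' @ 2: {5,6,7}  [accepting]
'c' @ 3: {}  — state set empty
rest 'aaabc' ignored (set empty)
after full input: {}  (accept=5 not in)

Answer: REJECT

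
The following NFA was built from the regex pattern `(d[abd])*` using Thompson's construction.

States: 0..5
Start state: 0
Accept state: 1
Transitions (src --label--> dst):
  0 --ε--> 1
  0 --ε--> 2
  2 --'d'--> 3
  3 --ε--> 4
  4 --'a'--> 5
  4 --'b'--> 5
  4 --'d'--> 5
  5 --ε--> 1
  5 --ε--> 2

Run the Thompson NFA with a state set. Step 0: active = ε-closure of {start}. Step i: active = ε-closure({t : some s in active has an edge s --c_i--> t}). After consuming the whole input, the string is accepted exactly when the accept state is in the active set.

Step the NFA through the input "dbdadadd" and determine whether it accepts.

S₀ = ε-closure({0}) = {0,1,2}
'd' @ 1: {3,4}
'b' @ 2: {1,2,5}  [accepting]
'd' @ 3: {3,4}
'a' @ 4: {1,2,5}  [accepting]
'd' @ 5: {3,4}
'a' @ 6: {1,2,5}  [accepting]
'd' @ 7: {3,4}
'd' @ 8: {1,2,5}  [accepting]
final: {1,2,5}; accept 1 in set

Answer: ACCEPT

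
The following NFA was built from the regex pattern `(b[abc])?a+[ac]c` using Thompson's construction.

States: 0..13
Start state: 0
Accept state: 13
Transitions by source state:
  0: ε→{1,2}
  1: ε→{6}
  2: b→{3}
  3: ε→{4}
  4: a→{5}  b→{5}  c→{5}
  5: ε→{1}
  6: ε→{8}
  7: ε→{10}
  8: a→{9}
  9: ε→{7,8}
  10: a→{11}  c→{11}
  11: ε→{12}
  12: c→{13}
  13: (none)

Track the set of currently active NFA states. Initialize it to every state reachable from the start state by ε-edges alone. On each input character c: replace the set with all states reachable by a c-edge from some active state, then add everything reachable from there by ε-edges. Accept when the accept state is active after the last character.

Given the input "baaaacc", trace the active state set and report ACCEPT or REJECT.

initial (ε-close {0}): {0,1,2,6,8}
'b' @ 1: {3,4}
'a' @ 2: {1,5,6,8}
'a' @ 3: {7,8,9,10}
'a' @ 4: {7,8,9,10,11,12}
'a' @ 5: {7,8,9,10,11,12}
'c' @ 6: {11,12,13}  (accept∈set)
'c' @ 7: {13}  (accept∈set)
after full input: {13}  (accept=13 in)

Answer: ACCEPT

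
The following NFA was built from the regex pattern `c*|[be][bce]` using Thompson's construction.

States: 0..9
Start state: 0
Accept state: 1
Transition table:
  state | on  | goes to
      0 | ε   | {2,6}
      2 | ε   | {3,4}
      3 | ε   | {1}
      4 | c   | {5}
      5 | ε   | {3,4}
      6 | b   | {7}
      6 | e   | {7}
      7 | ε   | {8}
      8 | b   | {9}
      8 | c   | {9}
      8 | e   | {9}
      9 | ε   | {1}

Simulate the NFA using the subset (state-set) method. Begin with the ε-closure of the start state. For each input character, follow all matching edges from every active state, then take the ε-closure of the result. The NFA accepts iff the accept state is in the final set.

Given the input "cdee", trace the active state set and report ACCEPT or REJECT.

Answer: REJECT

Steps:
start: ε-closure({0}) = {0,1,2,3,4,6}
'c' @ 1: {1,3,4,5}  (accept∈set)
'd' @ 2: {}  — state set empty
rest 'ee' ignored (set empty)
after full input: {}  (accept=1 not in)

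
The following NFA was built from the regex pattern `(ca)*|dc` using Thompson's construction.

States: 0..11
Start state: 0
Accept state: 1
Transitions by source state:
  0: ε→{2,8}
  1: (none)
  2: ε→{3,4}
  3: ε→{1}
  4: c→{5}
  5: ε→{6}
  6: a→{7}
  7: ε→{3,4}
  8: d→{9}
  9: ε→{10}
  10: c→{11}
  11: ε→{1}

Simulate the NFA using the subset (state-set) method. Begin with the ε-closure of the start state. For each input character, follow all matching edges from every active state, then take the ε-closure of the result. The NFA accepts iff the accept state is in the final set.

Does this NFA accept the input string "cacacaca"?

start: ε-closure({0}) = {0,1,2,3,4,8}
'c' @ 1: {5,6}
'a' @ 2: {1,3,4,7}  [accepting]
'c' @ 3: {5,6}
'a' @ 4: {1,3,4,7}  [accepting]
'c' @ 5: {5,6}
'a' @ 6: {1,3,4,7}  [accepting]
'c' @ 7: {5,6}
'a' @ 8: {1,3,4,7}  [accepting]
final: {1,3,4,7}; accept 1 in set

Answer: ACCEPT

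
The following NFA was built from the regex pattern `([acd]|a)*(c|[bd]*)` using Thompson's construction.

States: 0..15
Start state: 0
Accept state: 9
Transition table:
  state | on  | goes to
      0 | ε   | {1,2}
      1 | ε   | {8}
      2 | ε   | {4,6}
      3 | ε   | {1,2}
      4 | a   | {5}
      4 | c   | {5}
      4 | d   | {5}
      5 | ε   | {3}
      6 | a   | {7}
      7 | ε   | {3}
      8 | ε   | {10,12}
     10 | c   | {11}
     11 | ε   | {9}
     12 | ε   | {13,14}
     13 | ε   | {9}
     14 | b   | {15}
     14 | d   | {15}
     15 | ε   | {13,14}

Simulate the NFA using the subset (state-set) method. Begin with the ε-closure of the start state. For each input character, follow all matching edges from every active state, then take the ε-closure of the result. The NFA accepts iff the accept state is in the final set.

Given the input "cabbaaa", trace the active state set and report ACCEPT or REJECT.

start: ε-closure({0}) = {0,1,2,4,6,8,9,10,12,13,14}
'c' @ 1: {1,2,3,4,5,6,8,9,10,11,12,13,14}  [accepting]
'a' @ 2: {1,2,3,4,5,6,7,8,9,10,12,13,14}  [accepting]
'b' @ 3: {9,13,14,15}  [accepting]
'b' @ 4: {9,13,14,15}  [accepting]
'a' @ 5: {}  — state set empty
rest 'aa' ignored (set empty)
final: {}; accept 9 not in set

Answer: REJECT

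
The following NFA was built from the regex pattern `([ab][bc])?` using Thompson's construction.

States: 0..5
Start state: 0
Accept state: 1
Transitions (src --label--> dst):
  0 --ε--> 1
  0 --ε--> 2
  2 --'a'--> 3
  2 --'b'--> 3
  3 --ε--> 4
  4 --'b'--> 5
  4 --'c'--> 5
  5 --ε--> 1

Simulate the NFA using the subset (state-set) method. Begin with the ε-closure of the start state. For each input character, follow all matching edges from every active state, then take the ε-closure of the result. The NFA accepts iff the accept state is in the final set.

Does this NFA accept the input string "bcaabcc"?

Answer: REJECT

Derivation:
initial (ε-close {0}): {0,1,2}
'b' @ 1: {3,4}
'c' @ 2: {1,5}  ✓accept
'a' @ 3: {}  — no active states
rest 'abcc' ignored (set empty)
end set {} — state 1 not in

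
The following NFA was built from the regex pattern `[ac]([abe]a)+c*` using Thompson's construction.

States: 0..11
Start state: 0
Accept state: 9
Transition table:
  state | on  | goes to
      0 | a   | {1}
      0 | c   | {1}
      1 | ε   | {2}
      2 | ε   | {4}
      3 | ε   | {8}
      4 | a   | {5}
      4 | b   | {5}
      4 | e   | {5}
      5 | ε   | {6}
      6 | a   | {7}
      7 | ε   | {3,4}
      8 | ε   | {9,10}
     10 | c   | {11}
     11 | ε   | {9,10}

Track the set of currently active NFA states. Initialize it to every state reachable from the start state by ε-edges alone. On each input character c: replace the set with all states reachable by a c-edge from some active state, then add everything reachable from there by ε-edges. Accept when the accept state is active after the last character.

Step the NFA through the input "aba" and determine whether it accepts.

start: ε-closure({0}) = {0}
'a' @ 1: {1,2,4}
'b' @ 2: {5,6}
'a' @ 3: {3,4,7,8,9,10}  [accepting]
after full input: {3,4,7,8,9,10}  (accept=9 in)

Answer: ACCEPT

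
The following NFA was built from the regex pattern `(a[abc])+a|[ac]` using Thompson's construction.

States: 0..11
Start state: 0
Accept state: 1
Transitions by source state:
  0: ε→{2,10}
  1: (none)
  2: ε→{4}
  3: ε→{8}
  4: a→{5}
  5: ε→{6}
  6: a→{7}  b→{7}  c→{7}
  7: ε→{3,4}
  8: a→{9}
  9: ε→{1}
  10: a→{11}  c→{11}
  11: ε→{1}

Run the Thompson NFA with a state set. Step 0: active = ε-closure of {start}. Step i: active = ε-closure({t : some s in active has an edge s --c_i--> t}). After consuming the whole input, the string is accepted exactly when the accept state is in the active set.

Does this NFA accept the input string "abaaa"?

start: ε-closure({0}) = {0,2,4,10}
'a' @ 1: {1,5,6,11}  ✓accept
'b' @ 2: {3,4,7,8}
'a' @ 3: {1,5,6,9}  ✓accept
'a' @ 4: {3,4,7,8}
'a' @ 5: {1,5,6,9}  ✓accept
after full input: {1,5,6,9}  (accept=1 in)

Answer: ACCEPT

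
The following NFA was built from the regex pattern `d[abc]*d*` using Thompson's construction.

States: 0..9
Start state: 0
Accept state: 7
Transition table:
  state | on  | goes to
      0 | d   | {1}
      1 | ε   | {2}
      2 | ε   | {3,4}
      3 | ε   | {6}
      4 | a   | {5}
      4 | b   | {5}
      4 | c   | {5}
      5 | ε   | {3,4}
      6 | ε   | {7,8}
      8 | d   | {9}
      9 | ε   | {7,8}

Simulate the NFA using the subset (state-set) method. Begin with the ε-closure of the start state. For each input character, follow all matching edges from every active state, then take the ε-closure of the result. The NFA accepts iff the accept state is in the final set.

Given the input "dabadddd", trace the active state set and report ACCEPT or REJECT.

start: ε-closure({0}) = {0}
'd' @ 1: {1,2,3,4,6,7,8}  [accepting]
'a' @ 2: {3,4,5,6,7,8}  [accepting]
'b' @ 3: {3,4,5,6,7,8}  [accepting]
'a' @ 4: {3,4,5,6,7,8}  [accepting]
'd' @ 5: {7,8,9}  [accepting]
'd' @ 6: {7,8,9}  [accepting]
'd' @ 7: {7,8,9}  [accepting]
'd' @ 8: {7,8,9}  [accepting]
end set {7,8,9} — state 7 in

Answer: ACCEPT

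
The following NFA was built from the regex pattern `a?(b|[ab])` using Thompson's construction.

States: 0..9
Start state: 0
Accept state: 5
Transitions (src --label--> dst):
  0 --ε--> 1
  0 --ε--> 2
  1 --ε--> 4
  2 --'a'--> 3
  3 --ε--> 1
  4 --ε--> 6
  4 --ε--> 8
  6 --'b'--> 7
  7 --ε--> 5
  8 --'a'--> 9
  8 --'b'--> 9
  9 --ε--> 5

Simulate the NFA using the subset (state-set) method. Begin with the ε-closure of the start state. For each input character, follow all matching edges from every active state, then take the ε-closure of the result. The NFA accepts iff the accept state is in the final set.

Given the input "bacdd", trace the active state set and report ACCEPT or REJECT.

start: ε-closure({0}) = {0,1,2,4,6,8}
'b' @ 1: {5,7,9}  (accept∈set)
'a' @ 2: {}  — no active states
rest 'cdd' ignored (set empty)
end set {} — state 5 not in

Answer: REJECT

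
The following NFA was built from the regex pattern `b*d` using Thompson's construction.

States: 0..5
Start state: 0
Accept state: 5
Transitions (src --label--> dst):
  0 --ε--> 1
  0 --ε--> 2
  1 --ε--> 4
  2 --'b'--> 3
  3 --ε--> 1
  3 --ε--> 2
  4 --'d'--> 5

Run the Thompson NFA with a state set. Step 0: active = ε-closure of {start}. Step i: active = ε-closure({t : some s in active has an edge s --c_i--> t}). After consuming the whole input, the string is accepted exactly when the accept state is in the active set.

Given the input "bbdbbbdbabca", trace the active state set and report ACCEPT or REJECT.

initial (ε-close {0}): {0,1,2,4}
'b' @ 1: {1,2,3,4}
'b' @ 2: {1,2,3,4}
'd' @ 3: {5}  [accepting]
'b' @ 4: {}  — dead — no transitions
rest 'bbdbabca' ignored (set empty)
after full input: {}  (accept=5 not in)

Answer: REJECT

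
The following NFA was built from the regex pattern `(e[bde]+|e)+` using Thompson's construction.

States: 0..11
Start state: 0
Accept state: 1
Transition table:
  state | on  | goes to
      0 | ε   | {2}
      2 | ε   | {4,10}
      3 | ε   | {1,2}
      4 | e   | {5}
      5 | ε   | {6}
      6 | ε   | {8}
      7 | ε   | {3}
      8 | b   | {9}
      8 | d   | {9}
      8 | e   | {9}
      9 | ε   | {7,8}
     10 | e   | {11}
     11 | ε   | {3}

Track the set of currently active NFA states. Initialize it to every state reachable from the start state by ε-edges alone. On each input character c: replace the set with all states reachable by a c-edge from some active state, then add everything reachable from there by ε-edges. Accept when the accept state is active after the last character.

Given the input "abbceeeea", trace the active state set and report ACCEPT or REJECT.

Answer: REJECT

Trace:
S₀ = ε-closure({0}) = {0,2,4,10}
'a' @ 1: {}  — state set empty
rest 'bbceeeea' ignored (set empty)
final: {}; accept 1 not in set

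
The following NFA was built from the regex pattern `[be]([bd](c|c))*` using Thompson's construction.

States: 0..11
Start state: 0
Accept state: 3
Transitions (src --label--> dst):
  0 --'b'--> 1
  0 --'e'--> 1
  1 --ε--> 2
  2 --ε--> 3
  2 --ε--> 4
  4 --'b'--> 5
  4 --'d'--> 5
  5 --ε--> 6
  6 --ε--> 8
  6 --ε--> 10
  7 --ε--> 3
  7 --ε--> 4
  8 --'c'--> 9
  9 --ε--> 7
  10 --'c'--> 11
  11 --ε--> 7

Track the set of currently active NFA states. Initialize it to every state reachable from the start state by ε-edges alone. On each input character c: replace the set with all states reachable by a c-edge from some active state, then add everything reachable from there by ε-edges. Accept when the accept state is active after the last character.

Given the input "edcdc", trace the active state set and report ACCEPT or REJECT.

Answer: ACCEPT

Steps:
S₀ = ε-closure({0}) = {0}
'e' @ 1: {1,2,3,4}  ✓accept
'd' @ 2: {5,6,8,10}
'c' @ 3: {3,4,7,9,11}  ✓accept
'd' @ 4: {5,6,8,10}
'c' @ 5: {3,4,7,9,11}  ✓accept
end set {3,4,7,9,11} — state 3 in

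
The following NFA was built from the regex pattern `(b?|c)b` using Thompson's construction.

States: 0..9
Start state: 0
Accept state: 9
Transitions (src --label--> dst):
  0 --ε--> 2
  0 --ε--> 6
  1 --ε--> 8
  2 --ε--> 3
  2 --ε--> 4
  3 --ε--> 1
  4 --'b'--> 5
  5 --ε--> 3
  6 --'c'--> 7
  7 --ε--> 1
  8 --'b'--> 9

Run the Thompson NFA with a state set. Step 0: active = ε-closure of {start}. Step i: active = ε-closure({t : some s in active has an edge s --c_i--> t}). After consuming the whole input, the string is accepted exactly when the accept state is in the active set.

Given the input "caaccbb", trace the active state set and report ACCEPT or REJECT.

Answer: REJECT

Steps:
S₀ = ε-closure({0}) = {0,1,2,3,4,6,8}
'c' @ 1: {1,7,8}
'a' @ 2: {}  — state set empty
rest 'accbb' ignored (set empty)
end set {} — state 9 not in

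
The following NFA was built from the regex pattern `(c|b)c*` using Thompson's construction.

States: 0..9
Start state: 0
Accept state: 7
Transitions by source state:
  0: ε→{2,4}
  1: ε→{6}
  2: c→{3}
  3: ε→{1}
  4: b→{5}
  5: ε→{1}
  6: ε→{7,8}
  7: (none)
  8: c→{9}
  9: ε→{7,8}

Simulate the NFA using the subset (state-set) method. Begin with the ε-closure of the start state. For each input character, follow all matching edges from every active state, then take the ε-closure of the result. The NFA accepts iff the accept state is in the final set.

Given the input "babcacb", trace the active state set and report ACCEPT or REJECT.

Answer: REJECT

Steps:
S₀ = ε-closure({0}) = {0,2,4}
'b' @ 1: {1,5,6,7,8}  [accepting]
'a' @ 2: {}  — dead — no transitions
rest 'bcacb' ignored (set empty)
after full input: {}  (accept=7 not in)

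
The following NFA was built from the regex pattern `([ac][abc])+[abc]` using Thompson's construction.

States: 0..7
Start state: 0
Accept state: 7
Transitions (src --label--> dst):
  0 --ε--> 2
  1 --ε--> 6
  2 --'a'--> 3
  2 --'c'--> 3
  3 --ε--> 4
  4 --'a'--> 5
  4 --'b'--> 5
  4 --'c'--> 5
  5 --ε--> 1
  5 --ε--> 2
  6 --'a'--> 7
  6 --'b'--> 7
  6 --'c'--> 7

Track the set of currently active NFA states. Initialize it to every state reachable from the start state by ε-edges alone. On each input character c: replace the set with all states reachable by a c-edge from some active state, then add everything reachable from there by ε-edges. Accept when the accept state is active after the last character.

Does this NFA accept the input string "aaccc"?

Answer: ACCEPT

Derivation:
initial (ε-close {0}): {0,2}
'a' @ 1: {3,4}
'a' @ 2: {1,2,5,6}
'c' @ 3: {3,4,7}  (accept∈set)
'c' @ 4: {1,2,5,6}
'c' @ 5: {3,4,7}  (accept∈set)
final: {3,4,7}; accept 7 in set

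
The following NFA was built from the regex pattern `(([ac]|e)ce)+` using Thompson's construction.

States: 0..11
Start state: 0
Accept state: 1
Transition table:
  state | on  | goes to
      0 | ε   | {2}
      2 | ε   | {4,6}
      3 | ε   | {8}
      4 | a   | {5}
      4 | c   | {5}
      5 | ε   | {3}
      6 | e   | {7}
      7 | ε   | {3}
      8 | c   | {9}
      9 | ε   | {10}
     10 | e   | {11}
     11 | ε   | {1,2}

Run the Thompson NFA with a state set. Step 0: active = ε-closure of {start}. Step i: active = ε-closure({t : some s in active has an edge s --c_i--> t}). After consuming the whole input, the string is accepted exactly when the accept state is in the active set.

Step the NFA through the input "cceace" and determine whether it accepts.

S₀ = ε-closure({0}) = {0,2,4,6}
'c' @ 1: {3,5,8}
'c' @ 2: {9,10}
'e' @ 3: {1,2,4,6,11}  (accept∈set)
'a' @ 4: {3,5,8}
'c' @ 5: {9,10}
'e' @ 6: {1,2,4,6,11}  (accept∈set)
final: {1,2,4,6,11}; accept 1 in set

Answer: ACCEPT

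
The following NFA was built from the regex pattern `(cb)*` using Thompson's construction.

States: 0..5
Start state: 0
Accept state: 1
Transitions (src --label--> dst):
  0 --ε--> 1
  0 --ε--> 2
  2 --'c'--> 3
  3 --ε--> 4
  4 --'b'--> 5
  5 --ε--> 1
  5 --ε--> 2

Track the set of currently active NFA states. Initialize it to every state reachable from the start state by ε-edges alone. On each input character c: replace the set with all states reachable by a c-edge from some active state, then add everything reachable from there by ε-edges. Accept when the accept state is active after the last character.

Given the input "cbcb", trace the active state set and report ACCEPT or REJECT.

Answer: ACCEPT

Steps:
S₀ = ε-closure({0}) = {0,1,2}
'c' @ 1: {3,4}
'b' @ 2: {1,2,5}  (accept∈set)
'c' @ 3: {3,4}
'b' @ 4: {1,2,5}  (accept∈set)
final: {1,2,5}; accept 1 in set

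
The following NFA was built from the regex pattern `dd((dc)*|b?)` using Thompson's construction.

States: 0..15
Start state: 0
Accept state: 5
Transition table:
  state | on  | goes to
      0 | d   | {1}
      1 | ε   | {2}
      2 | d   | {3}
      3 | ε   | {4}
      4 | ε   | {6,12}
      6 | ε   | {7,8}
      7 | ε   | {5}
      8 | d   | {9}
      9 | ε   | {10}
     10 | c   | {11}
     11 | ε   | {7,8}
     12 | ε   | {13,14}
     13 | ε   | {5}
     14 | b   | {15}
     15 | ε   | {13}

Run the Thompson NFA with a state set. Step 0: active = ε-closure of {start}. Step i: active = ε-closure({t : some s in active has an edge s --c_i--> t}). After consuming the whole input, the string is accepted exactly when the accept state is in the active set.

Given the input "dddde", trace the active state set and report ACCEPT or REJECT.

initial (ε-close {0}): {0}
'd' @ 1: {1,2}
'd' @ 2: {3,4,5,6,7,8,12,13,14}  (accept∈set)
'd' @ 3: {9,10}
'd' @ 4: {}  — no active states
rest 'e' ignored (set empty)
after full input: {}  (accept=5 not in)

Answer: REJECT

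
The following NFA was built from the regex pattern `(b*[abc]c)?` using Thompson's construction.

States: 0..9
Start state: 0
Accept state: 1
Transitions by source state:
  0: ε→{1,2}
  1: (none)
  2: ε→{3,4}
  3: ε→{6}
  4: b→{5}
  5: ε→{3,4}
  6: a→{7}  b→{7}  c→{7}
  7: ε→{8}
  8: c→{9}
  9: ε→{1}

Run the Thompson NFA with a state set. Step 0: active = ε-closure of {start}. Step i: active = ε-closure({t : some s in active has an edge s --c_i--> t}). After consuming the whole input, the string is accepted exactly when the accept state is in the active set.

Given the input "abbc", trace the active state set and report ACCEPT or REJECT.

Answer: REJECT

Steps:
start: ε-closure({0}) = {0,1,2,3,4,6}
'a' @ 1: {7,8}
'b' @ 2: {}  — no active states
rest 'bc' ignored (set empty)
end set {} — state 1 not in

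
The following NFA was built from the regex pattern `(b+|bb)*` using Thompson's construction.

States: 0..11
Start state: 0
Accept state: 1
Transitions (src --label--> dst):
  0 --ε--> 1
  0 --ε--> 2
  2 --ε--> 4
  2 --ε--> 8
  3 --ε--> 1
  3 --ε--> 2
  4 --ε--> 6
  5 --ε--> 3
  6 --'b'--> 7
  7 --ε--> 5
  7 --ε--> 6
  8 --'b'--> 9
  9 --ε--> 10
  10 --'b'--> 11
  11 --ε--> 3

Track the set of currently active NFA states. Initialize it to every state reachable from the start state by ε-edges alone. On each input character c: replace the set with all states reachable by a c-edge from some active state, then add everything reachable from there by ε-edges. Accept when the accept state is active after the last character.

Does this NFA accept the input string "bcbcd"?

initial (ε-close {0}): {0,1,2,4,6,8}
'b' @ 1: {1,2,3,4,5,6,7,8,9,10}  (accept∈set)
'c' @ 2: {}  — no active states
rest 'bcd' ignored (set empty)
final: {}; accept 1 not in set

Answer: REJECT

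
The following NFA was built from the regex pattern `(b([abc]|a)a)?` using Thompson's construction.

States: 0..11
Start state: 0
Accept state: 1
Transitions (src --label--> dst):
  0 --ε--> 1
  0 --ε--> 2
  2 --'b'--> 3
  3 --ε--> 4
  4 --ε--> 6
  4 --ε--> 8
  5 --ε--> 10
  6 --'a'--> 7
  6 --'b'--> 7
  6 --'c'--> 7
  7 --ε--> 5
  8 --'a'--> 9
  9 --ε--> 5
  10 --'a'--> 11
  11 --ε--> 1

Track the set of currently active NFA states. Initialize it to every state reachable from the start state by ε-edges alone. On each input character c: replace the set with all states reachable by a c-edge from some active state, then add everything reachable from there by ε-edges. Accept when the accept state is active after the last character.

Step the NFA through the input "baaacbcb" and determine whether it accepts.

start: ε-closure({0}) = {0,1,2}
'b' @ 1: {3,4,6,8}
'a' @ 2: {5,7,9,10}
'a' @ 3: {1,11}  ✓accept
'a' @ 4: {}  — dead — no transitions
rest 'cbcb' ignored (set empty)
final: {}; accept 1 not in set

Answer: REJECT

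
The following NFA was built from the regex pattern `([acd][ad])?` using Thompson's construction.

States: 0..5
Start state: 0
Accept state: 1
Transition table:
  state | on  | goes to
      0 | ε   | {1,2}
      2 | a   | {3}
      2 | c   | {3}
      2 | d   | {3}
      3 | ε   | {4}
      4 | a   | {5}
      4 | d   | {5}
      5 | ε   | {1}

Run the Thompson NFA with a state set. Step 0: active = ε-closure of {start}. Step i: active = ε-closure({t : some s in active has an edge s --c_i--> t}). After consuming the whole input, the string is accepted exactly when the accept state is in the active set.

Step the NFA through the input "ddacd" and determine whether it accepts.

initial (ε-close {0}): {0,1,2}
'd' @ 1: {3,4}
'd' @ 2: {1,5}  ✓accept
'a' @ 3: {}  — no active states
rest 'cd' ignored (set empty)
after full input: {}  (accept=1 not in)

Answer: REJECT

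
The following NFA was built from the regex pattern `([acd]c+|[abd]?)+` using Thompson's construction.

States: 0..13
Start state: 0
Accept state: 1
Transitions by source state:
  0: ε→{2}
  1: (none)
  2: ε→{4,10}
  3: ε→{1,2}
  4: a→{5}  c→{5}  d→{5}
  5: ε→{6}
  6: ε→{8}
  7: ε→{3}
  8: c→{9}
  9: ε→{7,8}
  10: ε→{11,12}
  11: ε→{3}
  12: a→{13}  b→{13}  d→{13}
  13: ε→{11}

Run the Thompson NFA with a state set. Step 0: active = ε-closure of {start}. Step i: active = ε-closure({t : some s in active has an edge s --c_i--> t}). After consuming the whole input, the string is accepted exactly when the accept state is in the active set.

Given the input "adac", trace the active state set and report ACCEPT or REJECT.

Answer: ACCEPT

Steps:
initial (ε-close {0}): {0,1,2,3,4,10,11,12}
'a' @ 1: {1,2,3,4,5,6,8,10,11,12,13}  [accepting]
'd' @ 2: {1,2,3,4,5,6,8,10,11,12,13}  [accepting]
'a' @ 3: {1,2,3,4,5,6,8,10,11,12,13}  [accepting]
'c' @ 4: {1,2,3,4,5,6,7,8,9,10,11,12}  [accepting]
final: {1,2,3,4,5,6,7,8,9,10,11,12}; accept 1 in set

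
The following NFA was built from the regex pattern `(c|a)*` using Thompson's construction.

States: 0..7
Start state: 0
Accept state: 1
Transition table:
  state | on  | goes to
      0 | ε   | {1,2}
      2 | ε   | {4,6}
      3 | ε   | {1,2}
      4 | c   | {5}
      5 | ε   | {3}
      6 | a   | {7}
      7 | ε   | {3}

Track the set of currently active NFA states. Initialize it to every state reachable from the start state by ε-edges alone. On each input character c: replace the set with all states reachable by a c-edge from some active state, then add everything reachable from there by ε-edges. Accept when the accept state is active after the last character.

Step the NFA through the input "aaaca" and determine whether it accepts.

initial (ε-close {0}): {0,1,2,4,6}
'a' @ 1: {1,2,3,4,6,7}  [accepting]
'a' @ 2: {1,2,3,4,6,7}  [accepting]
'a' @ 3: {1,2,3,4,6,7}  [accepting]
'c' @ 4: {1,2,3,4,5,6}  [accepting]
'a' @ 5: {1,2,3,4,6,7}  [accepting]
end set {1,2,3,4,6,7} — state 1 in

Answer: ACCEPT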